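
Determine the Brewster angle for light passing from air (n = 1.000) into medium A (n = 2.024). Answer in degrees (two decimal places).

tan θ_B = n₂/n₁ = 2.024/1.000 = 2.0240. Taking the arctangent, θ_B = 63.71°.

θ_B ≈ 63.71°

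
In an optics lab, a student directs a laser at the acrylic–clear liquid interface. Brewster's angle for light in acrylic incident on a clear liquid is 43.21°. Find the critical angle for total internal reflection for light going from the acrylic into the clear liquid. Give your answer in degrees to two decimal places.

θ_c ≈ 69.95°

From Brewster, n₂/n₁ = tan θ_B = tan 43.21° = 0.9394.
Then sin θ_c = n₂/n₁ = 0.9394, so θ_c = arcsin 0.9394 = 69.95°.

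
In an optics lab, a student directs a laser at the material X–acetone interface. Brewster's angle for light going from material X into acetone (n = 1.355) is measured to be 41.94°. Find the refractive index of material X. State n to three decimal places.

At Brewster's angle, tan θ_B = n₂/n₁ with n₁ on the incident side (material X) and n₂ on the transmitted side (acetone).
n₁ = n₂ / tan θ_B = 1.355 / tan 41.94° = 1.508.

n ≈ 1.508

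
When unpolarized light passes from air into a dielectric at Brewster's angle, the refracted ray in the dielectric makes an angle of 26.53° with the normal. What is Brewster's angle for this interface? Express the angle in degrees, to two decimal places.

θ_B ≈ 63.47°

Since the reflected and refracted rays are at right angles at the polarizing angle, θ_B + θ_t = 90°.
θ_B = 90° − 26.53° = 63.47°.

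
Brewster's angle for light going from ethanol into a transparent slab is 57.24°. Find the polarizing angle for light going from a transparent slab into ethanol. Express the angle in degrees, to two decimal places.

θ_B' ≈ 32.76°

tan θ_B' = n₁/n₂ = 1/tan θ_B, so θ_B' = 90° − θ_B.
θ_B' = 90° − 57.24° = 32.76°.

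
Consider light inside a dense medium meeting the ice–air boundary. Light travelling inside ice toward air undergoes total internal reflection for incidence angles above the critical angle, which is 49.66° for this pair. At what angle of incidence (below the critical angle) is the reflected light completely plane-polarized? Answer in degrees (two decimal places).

At the critical angle sin θ_c = n₂/n₁, giving n₂/n₁ = sin 49.66° = 0.7622.
Then tan θ_B = n₂/n₁ = 0.7622, so θ_B = arctan 0.7622 = 37.32°.

θ_B ≈ 37.32°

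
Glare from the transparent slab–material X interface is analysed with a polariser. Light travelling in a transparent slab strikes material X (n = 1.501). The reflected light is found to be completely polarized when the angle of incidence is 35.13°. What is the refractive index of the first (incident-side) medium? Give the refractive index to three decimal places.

n ≈ 2.133

At the Brewster angle, tan θ_B = n₂/n₁ with n₁ on the incident side (a transparent slab) and n₂ on the transmitted side (material X).
n₁ = n₂ / tan θ_B = 1.501 / tan 35.13° = 2.133.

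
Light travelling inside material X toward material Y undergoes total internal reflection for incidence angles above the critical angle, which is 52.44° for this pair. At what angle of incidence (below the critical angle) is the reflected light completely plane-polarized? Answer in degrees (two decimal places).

θ_B ≈ 38.40°

At the critical angle sin θ_c = n₂/n₁, giving n₂/n₁ = sin 52.44° = 0.7927.
Then tan θ_B = n₂/n₁ = 0.7927, so θ_B = arctan 0.7927 = 38.40°.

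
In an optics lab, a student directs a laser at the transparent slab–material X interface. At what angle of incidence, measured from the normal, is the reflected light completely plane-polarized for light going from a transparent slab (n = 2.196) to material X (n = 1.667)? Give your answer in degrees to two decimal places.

θ_B ≈ 37.20°

The reflected p-component vanishes when tan θ_B = n₂/n₁.
Here n₂/n₁ = 1.667/2.196 = 0.7591, and Brewster's law gives tan θ_B = n₂/n₁.
So θ_B = arctan 0.7591 = 37.20°.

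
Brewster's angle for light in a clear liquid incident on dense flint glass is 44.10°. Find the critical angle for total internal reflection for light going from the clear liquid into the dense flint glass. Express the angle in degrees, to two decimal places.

n₂/n₁ = tan 44.10° = 0.9691; the critical angle satisfies sin θ_c = n₂/n₁.
θ_c = arcsin(0.9691) = 75.71°.

θ_c ≈ 75.71°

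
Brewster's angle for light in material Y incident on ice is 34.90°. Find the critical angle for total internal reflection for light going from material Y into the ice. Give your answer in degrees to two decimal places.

θ_c ≈ 44.24°

From Brewster, n₂/n₁ = tan θ_B = tan 34.90° = 0.6976.
Then sin θ_c = n₂/n₁ = 0.6976, so θ_c = arcsin 0.6976 = 44.24°.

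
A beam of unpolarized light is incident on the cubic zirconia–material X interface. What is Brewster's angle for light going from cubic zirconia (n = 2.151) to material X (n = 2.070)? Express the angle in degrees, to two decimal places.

Brewster's condition: tan θ_B = n₂/n₁ = 2.070/2.151 = 0.9623. Taking the arctangent, θ_B = 43.90°.

θ_B ≈ 43.90°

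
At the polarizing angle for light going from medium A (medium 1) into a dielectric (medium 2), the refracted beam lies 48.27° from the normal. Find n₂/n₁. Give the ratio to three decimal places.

n₂/n₁ ≈ 0.892

At Brewster incidence θ_B = 90° − θ_t = 90° − 48.27° = 41.73°.
tan θ_B = n₂/n₁, so n₂/n₁ = tan 41.73° = 0.892.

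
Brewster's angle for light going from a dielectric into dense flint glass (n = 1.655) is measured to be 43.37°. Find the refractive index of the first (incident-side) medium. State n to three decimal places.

Brewster's law: tan θ_B = n₂/n₁ (light incident in a dielectric, refracted into dense flint glass).
n₁ = n₂ / tan θ_B = 1.655 / tan 43.37° = 1.752.

n ≈ 1.752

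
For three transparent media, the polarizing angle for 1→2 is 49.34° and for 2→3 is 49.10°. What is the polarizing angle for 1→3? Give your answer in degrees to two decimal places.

Each Brewster angle gives a ratio: n₂/n₁ = tan 49.34° = 1.1643, n₃/n₂ = tan 49.10° = 1.1544.
Multiplying, n₃/n₁ = 1.1643 × 1.1544 = 1.3440, and θ_B(1→3) = arctan 1.3440 = 53.35°.

θ_B ≈ 53.35°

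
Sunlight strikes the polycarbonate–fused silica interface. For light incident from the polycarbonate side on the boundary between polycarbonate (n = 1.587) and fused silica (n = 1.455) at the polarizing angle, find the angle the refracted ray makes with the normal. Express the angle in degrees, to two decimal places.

First find Brewster's angle: tan θ_B = 1.455/1.587 = 0.9168, giving θ_B = 42.52°.
The refracted ray is perpendicular to the reflected ray, so θ_t = 90° − θ_B = 47.48°.

θ_t ≈ 47.48°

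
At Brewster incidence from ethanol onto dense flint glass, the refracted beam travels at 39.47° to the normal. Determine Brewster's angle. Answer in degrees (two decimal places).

At Brewster's angle the reflected and refracted rays are perpendicular, so θ_B + θ_t = 90°.
θ_B = 90° − 39.47° = 50.53°.

θ_B ≈ 50.53°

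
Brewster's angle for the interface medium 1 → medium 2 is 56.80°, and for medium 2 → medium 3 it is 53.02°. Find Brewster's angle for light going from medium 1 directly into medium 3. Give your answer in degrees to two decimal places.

θ_B ≈ 63.77°

n₂/n₁ = tan 56.80° = 1.5282 and n₃/n₂ = tan 53.02° = 1.3280.
Multiplying, n₃/n₁ = 1.5282 × 1.3280 = 2.0294, and θ_B(1→3) = arctan 2.0294 = 63.77°.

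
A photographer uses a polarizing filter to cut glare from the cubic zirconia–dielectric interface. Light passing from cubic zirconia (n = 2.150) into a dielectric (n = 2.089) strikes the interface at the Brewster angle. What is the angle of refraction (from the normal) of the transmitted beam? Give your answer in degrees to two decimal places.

θ_t ≈ 45.82°

First find Brewster's angle: tan θ_B = 2.089/2.150 = 0.9716, giving θ_B = 44.18°.
At Brewster's angle the reflected and refracted rays are perpendicular, so θ_t = 90° − θ_B = 90° − 44.18° = 45.82°.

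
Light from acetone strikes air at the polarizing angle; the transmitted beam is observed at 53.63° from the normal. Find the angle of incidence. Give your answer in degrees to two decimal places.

Brewster's condition makes the reflected and refracted beams perpendicular: θ_B + θ_t = 90°.
So θ_B = 90° − θ_t = 90° − 53.63° = 36.37°.

θ_B ≈ 36.37°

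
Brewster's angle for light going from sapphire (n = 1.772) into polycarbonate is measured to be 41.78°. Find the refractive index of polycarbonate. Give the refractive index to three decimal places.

Full polarization of the reflected beam means tan θ_B = n₂/n₁, where n₁ is the incident medium (sapphire).
n₂ = n₁ tan θ_B = 1.772 × tan 41.78° = 1.583.

n ≈ 1.583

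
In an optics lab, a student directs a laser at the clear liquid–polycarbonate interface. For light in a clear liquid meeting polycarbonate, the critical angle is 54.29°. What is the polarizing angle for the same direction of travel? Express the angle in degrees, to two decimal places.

sin θ_c = n₂/n₁, so n₂/n₁ = sin 54.29° = 0.8120.
Brewster: tan θ_B = n₂/n₁ = 0.8120.
θ_B = arctan(0.8120) = 39.08°.

θ_B ≈ 39.08°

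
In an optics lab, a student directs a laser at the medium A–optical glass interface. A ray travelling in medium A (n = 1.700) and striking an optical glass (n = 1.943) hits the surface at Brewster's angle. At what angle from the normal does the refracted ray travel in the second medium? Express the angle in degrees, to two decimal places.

θ_B = arctan(n₂/n₁) = arctan(1.943/1.700) = 48.82°.
The refracted ray is perpendicular to the reflected ray, so θ_t = 90° − θ_B = 41.18°.

θ_t ≈ 41.18°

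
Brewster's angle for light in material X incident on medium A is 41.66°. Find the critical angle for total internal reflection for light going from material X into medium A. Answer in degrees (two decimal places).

n₂/n₁ = tan 41.66° = 0.8897; the critical angle satisfies sin θ_c = n₂/n₁.
θ_c = arcsin(0.8897) = 62.84°.

θ_c ≈ 62.84°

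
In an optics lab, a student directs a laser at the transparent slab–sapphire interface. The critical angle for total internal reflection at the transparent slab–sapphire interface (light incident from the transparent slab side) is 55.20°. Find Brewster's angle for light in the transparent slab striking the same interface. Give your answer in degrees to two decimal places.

n₂/n₁ = sin θ_c = sin 55.20° = 0.8211.
tan θ_B equals the same ratio, so θ_B = arctan(0.8211) = 39.39°.

θ_B ≈ 39.39°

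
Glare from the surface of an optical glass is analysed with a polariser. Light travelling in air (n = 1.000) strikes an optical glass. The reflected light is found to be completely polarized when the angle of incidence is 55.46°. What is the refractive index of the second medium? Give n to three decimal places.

n ≈ 1.453

Brewster's law: tan θ_B = n₂/n₁ (light incident in air, refracted into an optical glass).
n₂ = n₁ tan θ_B = 1.000 × tan 55.46° = 1.453.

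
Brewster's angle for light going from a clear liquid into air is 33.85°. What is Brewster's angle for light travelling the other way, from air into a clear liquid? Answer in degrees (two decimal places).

Reversing the direction swaps n₁ and n₂, so tan θ_B' = 1/tan θ_B and θ_B' = 90° − θ_B.
Hence θ_B' = 90° − 33.85° = 56.15°.

θ_B' ≈ 56.15°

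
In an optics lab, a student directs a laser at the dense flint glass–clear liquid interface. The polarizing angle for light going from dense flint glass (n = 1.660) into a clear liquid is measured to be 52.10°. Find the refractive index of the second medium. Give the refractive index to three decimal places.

Full polarization of the reflected beam means tan θ_B = n₂/n₁, where n₁ is the incident medium (dense flint glass).
n₂ = n₁ tan θ_B = 1.660 × tan 52.10° = 2.132.

n ≈ 2.132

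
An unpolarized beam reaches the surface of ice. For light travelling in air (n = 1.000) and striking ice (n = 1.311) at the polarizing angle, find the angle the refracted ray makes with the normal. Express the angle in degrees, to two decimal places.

θ_B = arctan(n₂/n₁) = arctan(1.311/1.000) = 52.66°.
Since θ_B + θ_t = 90° at Brewster incidence, θ_t = 90° − 52.66° = 37.34°.

θ_t ≈ 37.34°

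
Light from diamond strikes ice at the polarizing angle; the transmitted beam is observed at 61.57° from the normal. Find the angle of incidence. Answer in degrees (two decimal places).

Since the reflected and refracted rays are at right angles at the polarizing angle, θ_B + θ_t = 90°.
So θ_B = 90° − θ_t = 90° − 61.57° = 28.43°.

θ_B ≈ 28.43°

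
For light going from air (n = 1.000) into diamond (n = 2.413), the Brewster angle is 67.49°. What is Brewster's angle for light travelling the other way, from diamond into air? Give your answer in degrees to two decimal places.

tan θ_B' = n₁/n₂ = 1/tan θ_B, so θ_B' = 90° − θ_B.
θ_B' = 90° − 67.49° = 22.51°.

θ_B' ≈ 22.51°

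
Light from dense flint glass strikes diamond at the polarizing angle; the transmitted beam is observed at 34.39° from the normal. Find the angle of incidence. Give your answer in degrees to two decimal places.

Brewster's condition makes the reflected and refracted beams perpendicular: θ_B + θ_t = 90°.
So θ_B = 90° − θ_t = 90° − 34.39° = 55.61°.

θ_B ≈ 55.61°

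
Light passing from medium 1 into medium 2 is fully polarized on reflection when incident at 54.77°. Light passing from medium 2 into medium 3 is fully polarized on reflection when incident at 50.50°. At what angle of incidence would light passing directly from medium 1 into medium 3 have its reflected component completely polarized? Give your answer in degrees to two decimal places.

tan θ_B(1→2) = n₂/n₁ = tan 54.77° = 1.4160.
tan θ_B(2→3) = n₃/n₂ = tan 50.50° = 1.2131.
So n₃/n₁ = (n₂/n₁)(n₃/n₂) = 1.4160 × 1.2131 = 1.7178.
θ_B(1→3) = arctan(1.7178) = 59.79°.

θ_B ≈ 59.79°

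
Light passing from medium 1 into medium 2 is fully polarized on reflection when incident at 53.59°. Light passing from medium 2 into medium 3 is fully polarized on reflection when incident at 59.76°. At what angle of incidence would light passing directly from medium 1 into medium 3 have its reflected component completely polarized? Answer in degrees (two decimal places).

θ_B ≈ 66.74°

tan θ_B(1→2) = n₂/n₁ = tan 53.59° = 1.3559.
tan θ_B(2→3) = n₃/n₂ = tan 59.76° = 1.7154.
n₃/n₁ = 2.3259. Then tan θ_B(1→3) = n₃/n₁, so θ_B(1→3) = arctan(2.3259) = 66.74°.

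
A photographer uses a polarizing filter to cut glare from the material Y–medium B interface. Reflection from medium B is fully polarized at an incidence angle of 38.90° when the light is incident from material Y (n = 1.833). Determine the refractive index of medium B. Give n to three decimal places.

n ≈ 1.479

Full polarization of the reflected beam means tan θ_B = n₂/n₁, where n₁ is the incident medium (material Y).
n₂ = n₁ tan θ_B = 1.833 × tan 38.90° = 1.479.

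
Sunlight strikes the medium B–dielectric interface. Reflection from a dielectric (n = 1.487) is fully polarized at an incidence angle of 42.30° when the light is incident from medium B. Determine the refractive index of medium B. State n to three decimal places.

Full polarization of the reflected beam means tan θ_B = n₂/n₁, where n₁ is the incident medium (medium B).
n₁ = n₂ / tan θ_B = 1.487 / tan 42.30° = 1.634.

n ≈ 1.634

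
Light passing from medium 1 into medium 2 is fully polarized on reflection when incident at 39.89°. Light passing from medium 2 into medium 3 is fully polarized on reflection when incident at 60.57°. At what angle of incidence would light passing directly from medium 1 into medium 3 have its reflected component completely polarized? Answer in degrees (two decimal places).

θ_B ≈ 55.98°

Each Brewster angle gives a ratio: n₂/n₁ = tan 39.89° = 0.8358, n₃/n₂ = tan 60.57° = 1.7725.
Multiplying, n₃/n₁ = 0.8358 × 1.7725 = 1.4816, and θ_B(1→3) = arctan 1.4816 = 55.98°.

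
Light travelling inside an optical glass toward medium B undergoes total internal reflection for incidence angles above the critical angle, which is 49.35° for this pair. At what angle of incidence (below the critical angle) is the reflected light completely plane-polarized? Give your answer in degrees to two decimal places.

θ_B ≈ 37.19°

At the critical angle sin θ_c = n₂/n₁, giving n₂/n₁ = sin 49.35° = 0.7587.
Then tan θ_B = n₂/n₁ = 0.7587, so θ_B = arctan 0.7587 = 37.19°.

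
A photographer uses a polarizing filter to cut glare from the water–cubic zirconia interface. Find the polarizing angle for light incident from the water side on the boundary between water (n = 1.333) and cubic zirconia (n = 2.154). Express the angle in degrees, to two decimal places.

θ_B ≈ 58.25°

The reflected p-component vanishes when tan θ_B = n₂/n₁.
Brewster's condition: tan θ_B = n₂/n₁ = 2.154/1.333 = 1.6159.
So θ_B = arctan 1.6159 = 58.25°.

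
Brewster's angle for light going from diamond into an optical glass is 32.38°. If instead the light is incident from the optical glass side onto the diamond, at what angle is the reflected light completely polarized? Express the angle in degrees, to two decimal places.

tan θ_B' = n₁/n₂ = 1/tan θ_B, so θ_B' = 90° − θ_B.
θ_B' = 90° − 32.38° = 57.62°.

θ_B' ≈ 57.62°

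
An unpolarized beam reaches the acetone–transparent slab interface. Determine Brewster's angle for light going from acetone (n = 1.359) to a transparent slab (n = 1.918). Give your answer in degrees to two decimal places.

θ_B ≈ 54.68°

The reflected p-component vanishes when tan θ_B = n₂/n₁.
tan θ_B = n₂/n₁ = 1.918/1.359 = 1.4113. Taking the arctangent, θ_B = 54.68°.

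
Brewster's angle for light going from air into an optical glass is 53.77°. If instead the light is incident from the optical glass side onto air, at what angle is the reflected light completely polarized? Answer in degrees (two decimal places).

tan θ_B' = n₁/n₂ = 1/tan θ_B, so θ_B' = 90° − θ_B.
θ_B' = 90° − 53.77° = 36.23°.

θ_B' ≈ 36.23°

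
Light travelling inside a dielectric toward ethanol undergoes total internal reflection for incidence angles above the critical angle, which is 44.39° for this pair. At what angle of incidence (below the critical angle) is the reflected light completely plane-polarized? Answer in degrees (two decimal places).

θ_B ≈ 34.97°

n₂/n₁ = sin θ_c = sin 44.39° = 0.6995.
tan θ_B equals the same ratio, so θ_B = arctan(0.6995) = 34.97°.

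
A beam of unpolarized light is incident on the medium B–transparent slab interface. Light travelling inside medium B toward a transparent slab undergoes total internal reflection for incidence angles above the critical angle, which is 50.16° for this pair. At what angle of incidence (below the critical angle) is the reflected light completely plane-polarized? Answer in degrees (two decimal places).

At the critical angle sin θ_c = n₂/n₁, giving n₂/n₁ = sin 50.16° = 0.7678.
Then tan θ_B = n₂/n₁ = 0.7678, so θ_B = arctan 0.7678 = 37.52°.

θ_B ≈ 37.52°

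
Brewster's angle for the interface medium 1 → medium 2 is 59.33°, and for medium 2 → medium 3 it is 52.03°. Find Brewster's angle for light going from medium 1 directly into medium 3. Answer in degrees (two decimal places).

θ_B ≈ 65.16°

tan θ_B(1→2) = n₂/n₁ = tan 59.33° = 1.6862.
tan θ_B(2→3) = n₃/n₂ = tan 52.03° = 1.2813.
So n₃/n₁ = (n₂/n₁)(n₃/n₂) = 1.6862 × 1.2813 = 2.1606.
θ_B(1→3) = arctan(2.1606) = 65.16°.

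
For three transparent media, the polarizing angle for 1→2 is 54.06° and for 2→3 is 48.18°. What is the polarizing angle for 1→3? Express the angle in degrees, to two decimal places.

Each Brewster angle gives a ratio: n₂/n₁ = tan 54.06° = 1.3794, n₃/n₂ = tan 48.18° = 1.1177.
n₃/n₁ = 1.5417. Then tan θ_B(1→3) = n₃/n₁, so θ_B(1→3) = arctan(1.5417) = 57.03°.

θ_B ≈ 57.03°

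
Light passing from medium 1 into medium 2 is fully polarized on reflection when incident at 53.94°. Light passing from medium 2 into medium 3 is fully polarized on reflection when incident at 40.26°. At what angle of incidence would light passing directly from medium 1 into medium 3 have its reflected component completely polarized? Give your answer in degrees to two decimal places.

Each Brewster angle gives a ratio: n₂/n₁ = tan 53.94° = 1.3734, n₃/n₂ = tan 40.26° = 0.8469.
n₃/n₁ = 1.1630. Then tan θ_B(1→3) = n₃/n₁, so θ_B(1→3) = arctan(1.1630) = 49.31°.

θ_B ≈ 49.31°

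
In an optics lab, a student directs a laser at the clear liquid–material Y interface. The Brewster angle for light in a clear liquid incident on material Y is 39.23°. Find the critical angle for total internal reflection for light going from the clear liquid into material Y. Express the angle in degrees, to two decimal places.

From Brewster, n₂/n₁ = tan θ_B = tan 39.23° = 0.8165.
Then sin θ_c = n₂/n₁ = 0.8165, so θ_c = arcsin 0.8165 = 54.73°.

θ_c ≈ 54.73°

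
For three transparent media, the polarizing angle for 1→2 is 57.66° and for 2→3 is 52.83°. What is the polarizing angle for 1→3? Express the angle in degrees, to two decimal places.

Each Brewster angle gives a ratio: n₂/n₁ = tan 57.66° = 1.5794, n₃/n₂ = tan 52.83° = 1.3189.
n₃/n₁ = 2.0830. Then tan θ_B(1→3) = n₃/n₁, so θ_B(1→3) = arctan(2.0830) = 64.36°.

θ_B ≈ 64.36°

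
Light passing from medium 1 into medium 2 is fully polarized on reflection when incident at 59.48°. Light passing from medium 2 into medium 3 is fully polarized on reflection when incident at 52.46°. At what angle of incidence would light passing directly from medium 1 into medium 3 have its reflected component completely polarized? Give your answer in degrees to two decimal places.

n₂/n₁ = tan 59.48° = 1.6963 and n₃/n₂ = tan 52.46° = 1.3013.
So n₃/n₁ = (n₂/n₁)(n₃/n₂) = 1.6963 × 1.3013 = 2.2075.
θ_B(1→3) = arctan(2.2075) = 65.63°.

θ_B ≈ 65.63°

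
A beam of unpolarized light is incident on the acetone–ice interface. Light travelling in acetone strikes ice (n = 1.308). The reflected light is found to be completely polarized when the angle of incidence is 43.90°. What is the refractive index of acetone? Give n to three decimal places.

Brewster's law: tan θ_B = n₂/n₁ (light incident in acetone, refracted into ice).
n₁ = n₂ / tan θ_B = 1.308 / tan 43.90° = 1.359.

n ≈ 1.359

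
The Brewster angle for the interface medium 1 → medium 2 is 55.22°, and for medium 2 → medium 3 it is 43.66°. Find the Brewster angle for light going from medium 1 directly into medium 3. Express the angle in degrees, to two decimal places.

θ_B ≈ 53.95°

Each Brewster angle gives a ratio: n₂/n₁ = tan 55.22° = 1.4399, n₃/n₂ = tan 43.66° = 0.9543.
n₃/n₁ = 1.3741. Then tan θ_B(1→3) = n₃/n₁, so θ_B(1→3) = arctan(1.3741) = 53.95°.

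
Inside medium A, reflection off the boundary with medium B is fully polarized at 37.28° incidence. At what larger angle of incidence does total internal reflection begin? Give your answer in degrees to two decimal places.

tan θ_B = n₂/n₁ = tan 37.28° = 0.7612.
Total internal reflection: sin θ_c = n₂/n₁ = 0.7612.
θ_c = arcsin(0.7612) = 49.57°.

θ_c ≈ 49.57°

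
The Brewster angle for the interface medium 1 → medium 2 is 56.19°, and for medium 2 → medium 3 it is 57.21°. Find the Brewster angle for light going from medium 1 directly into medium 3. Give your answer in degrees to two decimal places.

θ_B ≈ 66.66°

tan θ_B(1→2) = n₂/n₁ = tan 56.19° = 1.4932.
tan θ_B(2→3) = n₃/n₂ = tan 57.21° = 1.5523.
Multiplying, n₃/n₁ = 1.4932 × 1.5523 = 2.3179, and θ_B(1→3) = arctan 2.3179 = 66.66°.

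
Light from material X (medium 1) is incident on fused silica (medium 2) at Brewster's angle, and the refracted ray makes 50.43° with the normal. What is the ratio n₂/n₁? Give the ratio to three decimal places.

θ_B + θ_t = 90°, so θ_B = 90° − 50.43° = 39.57°.
Then n₂/n₁ = tan θ_B = tan 39.57° = 0.826.

n₂/n₁ ≈ 0.826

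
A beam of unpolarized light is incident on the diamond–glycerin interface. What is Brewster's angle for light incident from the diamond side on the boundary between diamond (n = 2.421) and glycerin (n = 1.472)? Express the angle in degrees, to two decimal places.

θ_B ≈ 31.30°

Brewster's condition: tan θ_B = n₂/n₁ = 1.472/2.421 = 0.6080. Taking the arctangent, θ_B = 31.30°.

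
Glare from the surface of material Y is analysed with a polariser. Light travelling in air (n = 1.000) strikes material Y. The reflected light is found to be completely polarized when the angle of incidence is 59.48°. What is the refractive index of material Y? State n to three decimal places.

At Brewster's angle, tan θ_B = n₂/n₁ with n₁ on the incident side (air) and n₂ on the transmitted side (material Y).
n₂ = n₁ tan θ_B = 1.000 × tan 59.48° = 1.696.

n ≈ 1.696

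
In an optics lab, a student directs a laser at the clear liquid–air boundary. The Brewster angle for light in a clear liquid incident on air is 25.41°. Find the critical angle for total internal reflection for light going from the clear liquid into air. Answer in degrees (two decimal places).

θ_c ≈ 28.36°

From Brewster, n₂/n₁ = tan θ_B = tan 25.41° = 0.4750.
Then sin θ_c = n₂/n₁ = 0.4750, so θ_c = arcsin 0.4750 = 28.36°.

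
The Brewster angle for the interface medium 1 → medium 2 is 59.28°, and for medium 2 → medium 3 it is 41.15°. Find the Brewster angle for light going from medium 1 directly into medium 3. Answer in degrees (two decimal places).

θ_B ≈ 55.79°

n₂/n₁ = tan 59.28° = 1.6829 and n₃/n₂ = tan 41.15° = 0.8739.
n₃/n₁ = 1.4706. Then tan θ_B(1→3) = n₃/n₁, so θ_B(1→3) = arctan(1.4706) = 55.79°.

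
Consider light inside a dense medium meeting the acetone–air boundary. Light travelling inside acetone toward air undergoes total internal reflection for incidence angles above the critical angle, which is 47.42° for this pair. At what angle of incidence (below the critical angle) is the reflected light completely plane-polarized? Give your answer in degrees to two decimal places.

n₂/n₁ = sin θ_c = sin 47.42° = 0.7363.
tan θ_B equals the same ratio, so θ_B = arctan(0.7363) = 36.37°.

θ_B ≈ 36.37°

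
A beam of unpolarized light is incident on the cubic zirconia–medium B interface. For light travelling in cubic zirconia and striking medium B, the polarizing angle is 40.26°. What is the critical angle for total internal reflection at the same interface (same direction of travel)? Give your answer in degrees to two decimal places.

θ_c ≈ 57.87°

From Brewster, n₂/n₁ = tan θ_B = tan 40.26° = 0.8469.
Then sin θ_c = n₂/n₁ = 0.8469, so θ_c = arcsin 0.8469 = 57.87°.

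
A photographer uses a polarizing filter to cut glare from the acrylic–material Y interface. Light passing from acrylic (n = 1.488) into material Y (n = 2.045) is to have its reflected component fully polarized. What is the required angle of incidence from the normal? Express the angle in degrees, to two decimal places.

θ_B ≈ 53.96°

The reflected p-component vanishes when tan θ_B = n₂/n₁.
Brewster's condition: tan θ_B = n₂/n₁ = 2.045/1.488 = 1.3743.
θ_B = arctan(1.3743) = 53.96°.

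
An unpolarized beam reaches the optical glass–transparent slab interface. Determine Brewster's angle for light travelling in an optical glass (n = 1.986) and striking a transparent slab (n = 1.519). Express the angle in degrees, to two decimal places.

At Brewster's angle the reflected and refracted rays are perpendicular, which with Snell's law gives tan θ_B = n₂/n₁.
Here n₂/n₁ = 1.519/1.986 = 0.7649, and Brewster's law gives tan θ_B = n₂/n₁.
θ_B = arctan(0.7649) = 37.41°.

θ_B ≈ 37.41°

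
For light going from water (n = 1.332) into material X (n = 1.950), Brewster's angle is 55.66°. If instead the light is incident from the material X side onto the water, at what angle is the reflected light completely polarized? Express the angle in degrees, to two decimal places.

tan θ_B' = n₁/n₂ = 1/tan θ_B, so θ_B' = 90° − θ_B.
θ_B' = 90° − 55.66° = 34.34°.

θ_B' ≈ 34.34°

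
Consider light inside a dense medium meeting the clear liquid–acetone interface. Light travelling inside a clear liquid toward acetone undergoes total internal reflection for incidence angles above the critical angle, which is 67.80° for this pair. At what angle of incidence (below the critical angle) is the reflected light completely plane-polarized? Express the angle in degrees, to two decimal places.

At the critical angle sin θ_c = n₂/n₁, giving n₂/n₁ = sin 67.80° = 0.9259.
Then tan θ_B = n₂/n₁ = 0.9259, so θ_B = arctan 0.9259 = 42.80°.

θ_B ≈ 42.80°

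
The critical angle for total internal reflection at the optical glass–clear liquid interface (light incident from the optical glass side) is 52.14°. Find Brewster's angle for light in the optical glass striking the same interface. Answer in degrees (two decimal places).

θ_B ≈ 38.29°

sin θ_c = n₂/n₁, so n₂/n₁ = sin 52.14° = 0.7895.
Brewster: tan θ_B = n₂/n₁ = 0.7895.
θ_B = arctan(0.7895) = 38.29°.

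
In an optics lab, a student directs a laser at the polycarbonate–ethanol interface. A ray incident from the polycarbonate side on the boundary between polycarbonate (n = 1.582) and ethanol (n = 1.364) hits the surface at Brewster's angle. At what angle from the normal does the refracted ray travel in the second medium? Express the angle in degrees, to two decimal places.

θ_t ≈ 49.23°

First find Brewster's angle: tan θ_B = 1.364/1.582 = 0.8622, giving θ_B = 40.77°.
Since θ_B + θ_t = 90° at Brewster incidence, θ_t = 90° − 40.77° = 49.23°.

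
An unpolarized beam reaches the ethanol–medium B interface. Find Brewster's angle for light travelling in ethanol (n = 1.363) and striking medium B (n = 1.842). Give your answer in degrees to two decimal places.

tan θ_B = n₂/n₁ = 1.842/1.363 = 1.3514.
So θ_B = arctan 1.3514 = 53.50°.

θ_B ≈ 53.50°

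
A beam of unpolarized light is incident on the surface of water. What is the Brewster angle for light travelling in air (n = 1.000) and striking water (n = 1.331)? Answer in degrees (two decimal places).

θ_B ≈ 53.08°

Brewster's condition: tan θ_B = n₂/n₁ = 1.331/1.000 = 1.3310. Taking the arctangent, θ_B = 53.08°.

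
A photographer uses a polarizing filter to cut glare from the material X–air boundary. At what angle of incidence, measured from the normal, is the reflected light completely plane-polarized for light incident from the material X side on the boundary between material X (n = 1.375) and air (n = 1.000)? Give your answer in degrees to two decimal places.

θ_B ≈ 36.03°

The reflected p-component vanishes when tan θ_B = n₂/n₁.
Here n₂/n₁ = 1.000/1.375 = 0.7273, and Brewster's law gives tan θ_B = n₂/n₁. Taking the arctangent, θ_B = 36.03°.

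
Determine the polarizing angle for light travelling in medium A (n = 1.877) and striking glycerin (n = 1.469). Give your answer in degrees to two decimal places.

θ_B ≈ 38.05°

tan θ_B = n₂/n₁ = 1.469/1.877 = 0.7826.
So θ_B = arctan 0.7826 = 38.05°.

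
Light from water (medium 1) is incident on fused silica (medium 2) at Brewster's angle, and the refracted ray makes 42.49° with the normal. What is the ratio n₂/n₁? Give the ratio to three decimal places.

n₂/n₁ ≈ 1.092

θ_B + θ_t = 90°, so θ_B = 90° − 42.49° = 47.51°.
Then n₂/n₁ = tan θ_B = tan 47.51° = 1.092.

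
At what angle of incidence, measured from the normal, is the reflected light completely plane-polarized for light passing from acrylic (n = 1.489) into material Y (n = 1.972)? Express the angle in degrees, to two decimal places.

θ_B ≈ 52.94°

tan θ_B = n₂/n₁ = 1.972/1.489 = 1.3244.
So θ_B = arctan 1.3244 = 52.94°.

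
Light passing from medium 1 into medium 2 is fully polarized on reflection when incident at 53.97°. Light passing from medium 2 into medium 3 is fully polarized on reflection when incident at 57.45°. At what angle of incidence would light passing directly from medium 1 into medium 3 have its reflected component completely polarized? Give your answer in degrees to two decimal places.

θ_B ≈ 65.10°

Each Brewster angle gives a ratio: n₂/n₁ = tan 53.97° = 1.3749, n₃/n₂ = tan 57.45° = 1.5667.
So n₃/n₁ = (n₂/n₁)(n₃/n₂) = 1.3749 × 1.5667 = 2.1540.
θ_B(1→3) = arctan(2.1540) = 65.10°.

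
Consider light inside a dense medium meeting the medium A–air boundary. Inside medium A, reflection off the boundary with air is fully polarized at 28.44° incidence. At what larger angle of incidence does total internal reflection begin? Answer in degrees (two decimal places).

tan θ_B = n₂/n₁ = tan 28.44° = 0.5416.
Total internal reflection: sin θ_c = n₂/n₁ = 0.5416.
θ_c = arcsin(0.5416) = 32.79°.

θ_c ≈ 32.79°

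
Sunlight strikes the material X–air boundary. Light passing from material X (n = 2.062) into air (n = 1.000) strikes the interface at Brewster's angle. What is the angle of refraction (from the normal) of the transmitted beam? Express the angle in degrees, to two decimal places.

θ_t ≈ 64.13°

tan θ_B = n₂/n₁ = 1.000/2.062 = 0.4850, so θ_B = 25.87°.
At Brewster's angle the reflected and refracted rays are perpendicular, so θ_t = 90° − θ_B = 90° − 25.87° = 64.13°.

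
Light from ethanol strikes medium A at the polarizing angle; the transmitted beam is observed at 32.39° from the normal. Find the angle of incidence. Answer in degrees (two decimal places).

Brewster's condition makes the reflected and refracted beams perpendicular: θ_B + θ_t = 90°.
θ_B = 90° − 32.39° = 57.61°.

θ_B ≈ 57.61°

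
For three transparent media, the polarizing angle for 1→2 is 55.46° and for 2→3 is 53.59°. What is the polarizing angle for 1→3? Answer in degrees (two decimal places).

tan θ_B(1→2) = n₂/n₁ = tan 55.46° = 1.4528.
tan θ_B(2→3) = n₃/n₂ = tan 53.59° = 1.3559.
Multiplying, n₃/n₁ = 1.4528 × 1.3559 = 1.9699, and θ_B(1→3) = arctan 1.9699 = 63.09°.

θ_B ≈ 63.09°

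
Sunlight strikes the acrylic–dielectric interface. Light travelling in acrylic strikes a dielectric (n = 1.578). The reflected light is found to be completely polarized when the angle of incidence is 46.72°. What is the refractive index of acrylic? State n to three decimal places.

Full polarization of the reflected beam means tan θ_B = n₂/n₁, where n₁ is the incident medium (acrylic).
n₁ = n₂ / tan θ_B = 1.578 / tan 46.72° = 1.486.

n ≈ 1.486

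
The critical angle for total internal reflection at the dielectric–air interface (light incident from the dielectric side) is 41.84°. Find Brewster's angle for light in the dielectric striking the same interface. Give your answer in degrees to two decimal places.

n₂/n₁ = sin θ_c = sin 41.84° = 0.6671.
tan θ_B equals the same ratio, so θ_B = arctan(0.6671) = 33.71°.

θ_B ≈ 33.71°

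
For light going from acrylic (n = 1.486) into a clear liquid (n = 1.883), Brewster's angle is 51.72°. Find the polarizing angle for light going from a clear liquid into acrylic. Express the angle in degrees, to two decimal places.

θ_B' ≈ 38.28°

Reversing the direction swaps n₁ and n₂, so tan θ_B' = 1/tan θ_B and θ_B' = 90° − θ_B.
Hence θ_B' = 90° − 51.72° = 38.28°.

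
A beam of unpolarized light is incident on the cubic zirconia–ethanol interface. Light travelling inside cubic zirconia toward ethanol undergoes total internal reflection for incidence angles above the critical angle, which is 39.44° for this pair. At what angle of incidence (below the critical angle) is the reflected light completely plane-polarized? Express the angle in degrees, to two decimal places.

θ_B ≈ 32.43°

At the critical angle sin θ_c = n₂/n₁, giving n₂/n₁ = sin 39.44° = 0.6353.
Then tan θ_B = n₂/n₁ = 0.6353, so θ_B = arctan 0.6353 = 32.43°.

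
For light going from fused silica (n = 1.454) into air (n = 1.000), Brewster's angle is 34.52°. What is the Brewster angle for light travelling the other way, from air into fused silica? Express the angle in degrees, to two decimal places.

θ_B' ≈ 55.48°

Reversing the direction swaps n₁ and n₂, so tan θ_B' = 1/tan θ_B and θ_B' = 90° − θ_B.
Hence θ_B' = 90° − 34.52° = 55.48°.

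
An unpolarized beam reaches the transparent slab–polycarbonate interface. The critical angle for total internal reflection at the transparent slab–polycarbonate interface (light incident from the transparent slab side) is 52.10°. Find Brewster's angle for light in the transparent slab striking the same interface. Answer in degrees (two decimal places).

At the critical angle sin θ_c = n₂/n₁, giving n₂/n₁ = sin 52.10° = 0.7891.
Then tan θ_B = n₂/n₁ = 0.7891, so θ_B = arctan 0.7891 = 38.28°.

θ_B ≈ 38.28°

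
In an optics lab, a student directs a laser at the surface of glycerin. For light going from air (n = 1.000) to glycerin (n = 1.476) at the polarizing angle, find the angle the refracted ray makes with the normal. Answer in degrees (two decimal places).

First find Brewster's angle: tan θ_B = 1.476/1.000 = 1.4760, giving θ_B = 55.88°.
At Brewster's angle the reflected and refracted rays are perpendicular, so θ_t = 90° − θ_B = 90° − 55.88° = 34.12°.

θ_t ≈ 34.12°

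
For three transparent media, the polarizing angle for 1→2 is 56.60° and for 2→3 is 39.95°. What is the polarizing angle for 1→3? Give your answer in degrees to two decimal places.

θ_B ≈ 51.79°

n₂/n₁ = tan 56.60° = 1.5166 and n₃/n₂ = tan 39.95° = 0.8376.
So n₃/n₁ = (n₂/n₁)(n₃/n₂) = 1.5166 × 0.8376 = 1.2703.
θ_B(1→3) = arctan(1.2703) = 51.79°.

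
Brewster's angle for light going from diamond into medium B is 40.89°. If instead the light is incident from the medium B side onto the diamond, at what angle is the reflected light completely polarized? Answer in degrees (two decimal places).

θ_B' ≈ 49.11°

tan θ_B' = n₁/n₂ = 1/tan θ_B, so θ_B' = 90° − θ_B.
θ_B' = 90° − 40.89° = 49.11°.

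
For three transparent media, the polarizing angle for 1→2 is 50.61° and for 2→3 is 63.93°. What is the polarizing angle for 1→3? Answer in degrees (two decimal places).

θ_B ≈ 68.11°

Each Brewster angle gives a ratio: n₂/n₁ = tan 50.61° = 1.2179, n₃/n₂ = tan 63.93° = 2.0440.
Multiplying, n₃/n₁ = 1.2179 × 2.0440 = 2.4892, and θ_B(1→3) = arctan 2.4892 = 68.11°.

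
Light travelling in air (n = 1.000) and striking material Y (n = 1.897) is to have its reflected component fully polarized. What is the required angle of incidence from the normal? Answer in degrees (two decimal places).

Brewster's condition: tan θ_B = n₂/n₁ = 1.897/1.000 = 1.8970. Taking the arctangent, θ_B = 62.20°.

θ_B ≈ 62.20°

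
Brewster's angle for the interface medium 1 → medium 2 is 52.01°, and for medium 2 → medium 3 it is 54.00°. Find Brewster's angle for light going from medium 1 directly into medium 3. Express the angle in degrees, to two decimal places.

n₂/n₁ = tan 52.01° = 1.2804 and n₃/n₂ = tan 54.00° = 1.3764.
Multiplying, n₃/n₁ = 1.2804 × 1.3764 = 1.7623, and θ_B(1→3) = arctan 1.7623 = 60.43°.

θ_B ≈ 60.43°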